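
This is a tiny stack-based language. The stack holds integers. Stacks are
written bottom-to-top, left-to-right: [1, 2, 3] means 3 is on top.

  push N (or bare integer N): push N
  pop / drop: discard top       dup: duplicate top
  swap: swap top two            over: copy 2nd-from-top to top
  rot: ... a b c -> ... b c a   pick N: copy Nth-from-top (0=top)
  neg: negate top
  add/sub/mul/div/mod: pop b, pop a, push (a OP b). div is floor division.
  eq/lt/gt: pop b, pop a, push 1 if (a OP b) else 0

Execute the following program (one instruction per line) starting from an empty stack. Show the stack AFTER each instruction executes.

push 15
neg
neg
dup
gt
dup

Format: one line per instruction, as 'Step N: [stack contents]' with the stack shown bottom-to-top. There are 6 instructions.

Step 1: [15]
Step 2: [-15]
Step 3: [15]
Step 4: [15, 15]
Step 5: [0]
Step 6: [0, 0]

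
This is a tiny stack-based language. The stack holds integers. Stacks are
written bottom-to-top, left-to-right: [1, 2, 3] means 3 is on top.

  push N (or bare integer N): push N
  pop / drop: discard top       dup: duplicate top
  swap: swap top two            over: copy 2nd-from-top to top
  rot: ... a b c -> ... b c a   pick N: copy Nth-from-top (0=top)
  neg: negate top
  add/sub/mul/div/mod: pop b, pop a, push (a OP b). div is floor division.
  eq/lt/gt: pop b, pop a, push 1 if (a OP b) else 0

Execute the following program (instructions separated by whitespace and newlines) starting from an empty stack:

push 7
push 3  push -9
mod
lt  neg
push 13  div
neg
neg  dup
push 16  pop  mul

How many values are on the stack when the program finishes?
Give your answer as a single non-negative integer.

After 'push 7': stack = [7] (depth 1)
After 'push 3': stack = [7, 3] (depth 2)
After 'push -9': stack = [7, 3, -9] (depth 3)
After 'mod': stack = [7, -6] (depth 2)
After 'lt': stack = [0] (depth 1)
After 'neg': stack = [0] (depth 1)
After 'push 13': stack = [0, 13] (depth 2)
After 'div': stack = [0] (depth 1)
After 'neg': stack = [0] (depth 1)
After 'neg': stack = [0] (depth 1)
After 'dup': stack = [0, 0] (depth 2)
After 'push 16': stack = [0, 0, 16] (depth 3)
After 'pop': stack = [0, 0] (depth 2)
After 'mul': stack = [0] (depth 1)

Answer: 1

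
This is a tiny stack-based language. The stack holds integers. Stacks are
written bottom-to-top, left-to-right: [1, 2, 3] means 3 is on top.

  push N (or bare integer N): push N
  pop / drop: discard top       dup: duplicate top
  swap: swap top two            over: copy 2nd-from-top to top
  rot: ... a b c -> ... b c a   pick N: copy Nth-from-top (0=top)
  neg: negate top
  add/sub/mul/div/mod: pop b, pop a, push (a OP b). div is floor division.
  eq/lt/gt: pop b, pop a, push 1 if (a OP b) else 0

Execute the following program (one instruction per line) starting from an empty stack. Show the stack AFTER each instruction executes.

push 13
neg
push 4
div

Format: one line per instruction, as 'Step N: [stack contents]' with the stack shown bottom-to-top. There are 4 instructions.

Step 1: [13]
Step 2: [-13]
Step 3: [-13, 4]
Step 4: [-4]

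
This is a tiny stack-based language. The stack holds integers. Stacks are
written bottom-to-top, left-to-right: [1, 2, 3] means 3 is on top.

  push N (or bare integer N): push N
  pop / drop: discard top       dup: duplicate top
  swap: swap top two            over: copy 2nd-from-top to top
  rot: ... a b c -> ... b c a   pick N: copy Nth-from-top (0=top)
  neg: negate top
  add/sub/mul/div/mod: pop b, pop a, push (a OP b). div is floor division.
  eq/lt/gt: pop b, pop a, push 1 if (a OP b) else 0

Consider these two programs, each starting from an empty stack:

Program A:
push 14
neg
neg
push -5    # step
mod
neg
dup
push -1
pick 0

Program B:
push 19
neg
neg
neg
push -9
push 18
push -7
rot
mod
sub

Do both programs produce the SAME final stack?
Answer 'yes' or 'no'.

Program A trace:
  After 'push 14': [14]
  After 'neg': [-14]
  After 'neg': [14]
  After 'push -5': [14, -5]
  After 'mod': [-1]
  After 'neg': [1]
  After 'dup': [1, 1]
  After 'push -1': [1, 1, -1]
  After 'pick 0': [1, 1, -1, -1]
Program A final stack: [1, 1, -1, -1]

Program B trace:
  After 'push 19': [19]
  After 'neg': [-19]
  After 'neg': [19]
  After 'neg': [-19]
  After 'push -9': [-19, -9]
  After 'push 18': [-19, -9, 18]
  After 'push -7': [-19, -9, 18, -7]
  After 'rot': [-19, 18, -7, -9]
  After 'mod': [-19, 18, -7]
  After 'sub': [-19, 25]
Program B final stack: [-19, 25]
Same: no

Answer: no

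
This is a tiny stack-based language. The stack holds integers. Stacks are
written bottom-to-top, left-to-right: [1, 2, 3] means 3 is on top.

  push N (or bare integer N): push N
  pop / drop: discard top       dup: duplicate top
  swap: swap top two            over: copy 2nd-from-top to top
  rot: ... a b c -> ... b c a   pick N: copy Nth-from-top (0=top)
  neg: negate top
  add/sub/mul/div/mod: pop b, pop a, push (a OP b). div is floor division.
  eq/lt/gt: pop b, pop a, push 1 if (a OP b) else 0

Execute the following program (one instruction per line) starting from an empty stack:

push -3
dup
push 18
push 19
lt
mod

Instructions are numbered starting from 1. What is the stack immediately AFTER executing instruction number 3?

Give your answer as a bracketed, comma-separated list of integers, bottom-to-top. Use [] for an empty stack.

Step 1 ('push -3'): [-3]
Step 2 ('dup'): [-3, -3]
Step 3 ('push 18'): [-3, -3, 18]

Answer: [-3, -3, 18]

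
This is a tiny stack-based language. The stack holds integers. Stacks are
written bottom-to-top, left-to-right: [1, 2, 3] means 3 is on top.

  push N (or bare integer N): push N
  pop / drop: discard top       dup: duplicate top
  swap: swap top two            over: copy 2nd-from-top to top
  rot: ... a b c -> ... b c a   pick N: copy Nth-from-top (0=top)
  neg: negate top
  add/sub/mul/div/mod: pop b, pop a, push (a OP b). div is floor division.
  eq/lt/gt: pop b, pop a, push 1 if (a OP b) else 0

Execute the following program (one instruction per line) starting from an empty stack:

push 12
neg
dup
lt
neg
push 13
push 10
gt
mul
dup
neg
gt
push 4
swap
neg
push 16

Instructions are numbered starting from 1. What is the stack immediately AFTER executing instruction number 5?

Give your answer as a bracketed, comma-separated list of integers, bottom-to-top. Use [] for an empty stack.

Answer: [0]

Derivation:
Step 1 ('push 12'): [12]
Step 2 ('neg'): [-12]
Step 3 ('dup'): [-12, -12]
Step 4 ('lt'): [0]
Step 5 ('neg'): [0]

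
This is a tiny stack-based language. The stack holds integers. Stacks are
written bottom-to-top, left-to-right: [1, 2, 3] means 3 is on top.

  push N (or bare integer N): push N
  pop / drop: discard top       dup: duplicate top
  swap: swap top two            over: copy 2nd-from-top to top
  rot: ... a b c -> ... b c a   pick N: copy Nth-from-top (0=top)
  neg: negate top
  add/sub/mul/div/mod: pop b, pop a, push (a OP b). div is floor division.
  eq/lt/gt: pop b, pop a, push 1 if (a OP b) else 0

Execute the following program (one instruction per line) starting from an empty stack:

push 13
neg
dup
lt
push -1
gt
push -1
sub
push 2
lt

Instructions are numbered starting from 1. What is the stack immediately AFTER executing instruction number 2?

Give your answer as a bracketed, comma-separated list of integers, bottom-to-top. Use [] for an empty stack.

Answer: [-13]

Derivation:
Step 1 ('push 13'): [13]
Step 2 ('neg'): [-13]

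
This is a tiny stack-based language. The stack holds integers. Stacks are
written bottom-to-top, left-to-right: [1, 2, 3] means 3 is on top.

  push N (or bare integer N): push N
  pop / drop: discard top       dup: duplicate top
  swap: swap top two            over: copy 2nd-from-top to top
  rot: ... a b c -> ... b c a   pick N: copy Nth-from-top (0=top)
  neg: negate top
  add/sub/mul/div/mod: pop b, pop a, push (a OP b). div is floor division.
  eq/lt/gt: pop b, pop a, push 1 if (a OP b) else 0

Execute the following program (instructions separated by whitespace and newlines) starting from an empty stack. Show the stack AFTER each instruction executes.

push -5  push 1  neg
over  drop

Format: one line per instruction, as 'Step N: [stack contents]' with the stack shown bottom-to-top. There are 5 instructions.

Step 1: [-5]
Step 2: [-5, 1]
Step 3: [-5, -1]
Step 4: [-5, -1, -5]
Step 5: [-5, -1]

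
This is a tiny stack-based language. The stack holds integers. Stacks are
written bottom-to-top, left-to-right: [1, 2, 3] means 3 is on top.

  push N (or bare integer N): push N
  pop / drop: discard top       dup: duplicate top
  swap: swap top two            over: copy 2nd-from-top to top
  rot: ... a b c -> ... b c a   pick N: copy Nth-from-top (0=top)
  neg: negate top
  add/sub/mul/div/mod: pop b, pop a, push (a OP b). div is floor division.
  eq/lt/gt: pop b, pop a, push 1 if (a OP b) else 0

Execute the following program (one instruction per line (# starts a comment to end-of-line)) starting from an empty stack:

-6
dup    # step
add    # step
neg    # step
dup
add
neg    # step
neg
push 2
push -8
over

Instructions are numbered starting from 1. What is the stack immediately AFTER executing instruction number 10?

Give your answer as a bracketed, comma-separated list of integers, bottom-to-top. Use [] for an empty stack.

Answer: [24, 2, -8]

Derivation:
Step 1 ('-6'): [-6]
Step 2 ('dup'): [-6, -6]
Step 3 ('add'): [-12]
Step 4 ('neg'): [12]
Step 5 ('dup'): [12, 12]
Step 6 ('add'): [24]
Step 7 ('neg'): [-24]
Step 8 ('neg'): [24]
Step 9 ('push 2'): [24, 2]
Step 10 ('push -8'): [24, 2, -8]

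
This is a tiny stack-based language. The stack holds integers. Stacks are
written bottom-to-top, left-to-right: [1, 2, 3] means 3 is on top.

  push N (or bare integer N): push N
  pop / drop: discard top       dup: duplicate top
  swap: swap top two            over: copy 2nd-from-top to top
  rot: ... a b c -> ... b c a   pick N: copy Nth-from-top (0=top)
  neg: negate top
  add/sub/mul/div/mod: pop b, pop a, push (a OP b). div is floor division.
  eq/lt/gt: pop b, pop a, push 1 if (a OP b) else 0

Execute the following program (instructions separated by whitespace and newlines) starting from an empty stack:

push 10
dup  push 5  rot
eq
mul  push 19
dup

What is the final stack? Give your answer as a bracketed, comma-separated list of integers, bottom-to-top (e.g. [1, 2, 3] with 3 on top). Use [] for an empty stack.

After 'push 10': [10]
After 'dup': [10, 10]
After 'push 5': [10, 10, 5]
After 'rot': [10, 5, 10]
After 'eq': [10, 0]
After 'mul': [0]
After 'push 19': [0, 19]
After 'dup': [0, 19, 19]

Answer: [0, 19, 19]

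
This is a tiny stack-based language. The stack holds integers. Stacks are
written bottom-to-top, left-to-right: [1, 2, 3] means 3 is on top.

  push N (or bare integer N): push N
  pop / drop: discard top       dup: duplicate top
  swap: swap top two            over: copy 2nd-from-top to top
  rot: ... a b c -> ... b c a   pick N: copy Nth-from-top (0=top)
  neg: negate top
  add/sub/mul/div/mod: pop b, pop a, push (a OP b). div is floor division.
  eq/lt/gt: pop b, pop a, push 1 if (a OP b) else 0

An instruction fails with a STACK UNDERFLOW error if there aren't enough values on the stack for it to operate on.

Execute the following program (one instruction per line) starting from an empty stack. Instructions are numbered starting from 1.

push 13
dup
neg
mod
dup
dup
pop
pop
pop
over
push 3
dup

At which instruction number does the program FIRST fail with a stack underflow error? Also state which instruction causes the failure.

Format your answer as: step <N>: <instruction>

Answer: step 10: over

Derivation:
Step 1 ('push 13'): stack = [13], depth = 1
Step 2 ('dup'): stack = [13, 13], depth = 2
Step 3 ('neg'): stack = [13, -13], depth = 2
Step 4 ('mod'): stack = [0], depth = 1
Step 5 ('dup'): stack = [0, 0], depth = 2
Step 6 ('dup'): stack = [0, 0, 0], depth = 3
Step 7 ('pop'): stack = [0, 0], depth = 2
Step 8 ('pop'): stack = [0], depth = 1
Step 9 ('pop'): stack = [], depth = 0
Step 10 ('over'): needs 2 value(s) but depth is 0 — STACK UNDERFLOW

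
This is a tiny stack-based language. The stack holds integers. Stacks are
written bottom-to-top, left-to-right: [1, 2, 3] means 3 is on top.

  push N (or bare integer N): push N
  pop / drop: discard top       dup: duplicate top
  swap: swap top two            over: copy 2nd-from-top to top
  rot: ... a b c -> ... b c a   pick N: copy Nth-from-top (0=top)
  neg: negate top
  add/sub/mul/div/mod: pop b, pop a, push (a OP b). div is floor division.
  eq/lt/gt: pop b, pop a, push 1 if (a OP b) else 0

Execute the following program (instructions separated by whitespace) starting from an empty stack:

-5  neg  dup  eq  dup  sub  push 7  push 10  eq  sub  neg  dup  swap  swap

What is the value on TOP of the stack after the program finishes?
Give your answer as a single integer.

After 'push -5': [-5]
After 'neg': [5]
After 'dup': [5, 5]
After 'eq': [1]
After 'dup': [1, 1]
After 'sub': [0]
After 'push 7': [0, 7]
After 'push 10': [0, 7, 10]
After 'eq': [0, 0]
After 'sub': [0]
After 'neg': [0]
After 'dup': [0, 0]
After 'swap': [0, 0]
After 'swap': [0, 0]

Answer: 0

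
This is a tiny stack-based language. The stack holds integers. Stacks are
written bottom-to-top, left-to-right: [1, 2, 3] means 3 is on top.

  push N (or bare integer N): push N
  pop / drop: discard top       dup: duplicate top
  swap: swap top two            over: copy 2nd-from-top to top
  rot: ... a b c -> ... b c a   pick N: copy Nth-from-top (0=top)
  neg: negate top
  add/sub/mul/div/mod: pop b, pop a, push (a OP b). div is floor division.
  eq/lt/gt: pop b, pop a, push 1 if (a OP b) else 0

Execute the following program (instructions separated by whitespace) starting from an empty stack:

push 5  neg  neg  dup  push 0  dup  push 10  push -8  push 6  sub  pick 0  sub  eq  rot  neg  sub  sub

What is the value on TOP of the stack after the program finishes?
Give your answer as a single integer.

Answer: 0

Derivation:
After 'push 5': [5]
After 'neg': [-5]
After 'neg': [5]
After 'dup': [5, 5]
After 'push 0': [5, 5, 0]
After 'dup': [5, 5, 0, 0]
After 'push 10': [5, 5, 0, 0, 10]
After 'push -8': [5, 5, 0, 0, 10, -8]
After 'push 6': [5, 5, 0, 0, 10, -8, 6]
After 'sub': [5, 5, 0, 0, 10, -14]
After 'pick 0': [5, 5, 0, 0, 10, -14, -14]
After 'sub': [5, 5, 0, 0, 10, 0]
After 'eq': [5, 5, 0, 0, 0]
After 'rot': [5, 5, 0, 0, 0]
After 'neg': [5, 5, 0, 0, 0]
After 'sub': [5, 5, 0, 0]
After 'sub': [5, 5, 0]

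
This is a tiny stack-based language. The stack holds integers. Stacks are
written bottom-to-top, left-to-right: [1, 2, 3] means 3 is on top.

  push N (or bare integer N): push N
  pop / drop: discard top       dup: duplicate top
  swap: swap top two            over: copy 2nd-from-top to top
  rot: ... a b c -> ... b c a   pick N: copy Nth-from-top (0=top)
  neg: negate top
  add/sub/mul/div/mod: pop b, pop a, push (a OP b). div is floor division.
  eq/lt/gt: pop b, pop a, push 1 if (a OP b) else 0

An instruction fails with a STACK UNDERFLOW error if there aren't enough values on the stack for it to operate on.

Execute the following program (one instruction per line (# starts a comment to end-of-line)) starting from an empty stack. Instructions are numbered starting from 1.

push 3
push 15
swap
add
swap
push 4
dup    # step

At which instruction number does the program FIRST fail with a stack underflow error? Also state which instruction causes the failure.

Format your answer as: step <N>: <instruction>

Answer: step 5: swap

Derivation:
Step 1 ('push 3'): stack = [3], depth = 1
Step 2 ('push 15'): stack = [3, 15], depth = 2
Step 3 ('swap'): stack = [15, 3], depth = 2
Step 4 ('add'): stack = [18], depth = 1
Step 5 ('swap'): needs 2 value(s) but depth is 1 — STACK UNDERFLOW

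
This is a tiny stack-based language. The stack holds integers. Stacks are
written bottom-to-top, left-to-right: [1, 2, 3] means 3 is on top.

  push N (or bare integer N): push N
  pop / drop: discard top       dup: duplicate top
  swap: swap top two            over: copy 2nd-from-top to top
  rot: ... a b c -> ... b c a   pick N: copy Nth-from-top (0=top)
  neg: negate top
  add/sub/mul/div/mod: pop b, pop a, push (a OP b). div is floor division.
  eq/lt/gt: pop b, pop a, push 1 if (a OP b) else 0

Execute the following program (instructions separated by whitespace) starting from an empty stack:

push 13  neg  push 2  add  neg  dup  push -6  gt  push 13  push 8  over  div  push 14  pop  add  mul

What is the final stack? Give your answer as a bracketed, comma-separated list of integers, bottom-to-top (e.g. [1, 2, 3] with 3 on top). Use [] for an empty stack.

After 'push 13': [13]
After 'neg': [-13]
After 'push 2': [-13, 2]
After 'add': [-11]
After 'neg': [11]
After 'dup': [11, 11]
After 'push -6': [11, 11, -6]
After 'gt': [11, 1]
After 'push 13': [11, 1, 13]
After 'push 8': [11, 1, 13, 8]
After 'over': [11, 1, 13, 8, 13]
After 'div': [11, 1, 13, 0]
After 'push 14': [11, 1, 13, 0, 14]
After 'pop': [11, 1, 13, 0]
After 'add': [11, 1, 13]
After 'mul': [11, 13]

Answer: [11, 13]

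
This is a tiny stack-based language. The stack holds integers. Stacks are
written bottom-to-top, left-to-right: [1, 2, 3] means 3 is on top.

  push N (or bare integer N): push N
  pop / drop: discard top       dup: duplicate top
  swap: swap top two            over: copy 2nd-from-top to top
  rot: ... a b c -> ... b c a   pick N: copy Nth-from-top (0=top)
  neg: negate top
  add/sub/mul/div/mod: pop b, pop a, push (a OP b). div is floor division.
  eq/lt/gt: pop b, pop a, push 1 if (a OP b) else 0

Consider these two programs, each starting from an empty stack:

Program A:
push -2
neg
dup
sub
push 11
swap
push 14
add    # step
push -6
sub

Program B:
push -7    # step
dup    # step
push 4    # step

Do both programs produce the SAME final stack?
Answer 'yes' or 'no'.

Program A trace:
  After 'push -2': [-2]
  After 'neg': [2]
  After 'dup': [2, 2]
  After 'sub': [0]
  After 'push 11': [0, 11]
  After 'swap': [11, 0]
  After 'push 14': [11, 0, 14]
  After 'add': [11, 14]
  After 'push -6': [11, 14, -6]
  After 'sub': [11, 20]
Program A final stack: [11, 20]

Program B trace:
  After 'push -7': [-7]
  After 'dup': [-7, -7]
  After 'push 4': [-7, -7, 4]
Program B final stack: [-7, -7, 4]
Same: no

Answer: no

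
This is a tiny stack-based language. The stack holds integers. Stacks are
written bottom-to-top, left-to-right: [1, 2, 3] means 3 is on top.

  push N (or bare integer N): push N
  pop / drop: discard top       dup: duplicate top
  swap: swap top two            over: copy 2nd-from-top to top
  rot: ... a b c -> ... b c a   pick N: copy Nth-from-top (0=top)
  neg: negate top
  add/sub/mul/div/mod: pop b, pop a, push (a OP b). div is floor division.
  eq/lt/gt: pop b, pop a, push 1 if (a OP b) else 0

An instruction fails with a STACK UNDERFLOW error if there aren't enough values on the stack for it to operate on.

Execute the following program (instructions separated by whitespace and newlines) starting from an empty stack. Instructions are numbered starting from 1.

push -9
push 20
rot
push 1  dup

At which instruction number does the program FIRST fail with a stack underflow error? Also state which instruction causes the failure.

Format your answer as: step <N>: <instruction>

Answer: step 3: rot

Derivation:
Step 1 ('push -9'): stack = [-9], depth = 1
Step 2 ('push 20'): stack = [-9, 20], depth = 2
Step 3 ('rot'): needs 3 value(s) but depth is 2 — STACK UNDERFLOW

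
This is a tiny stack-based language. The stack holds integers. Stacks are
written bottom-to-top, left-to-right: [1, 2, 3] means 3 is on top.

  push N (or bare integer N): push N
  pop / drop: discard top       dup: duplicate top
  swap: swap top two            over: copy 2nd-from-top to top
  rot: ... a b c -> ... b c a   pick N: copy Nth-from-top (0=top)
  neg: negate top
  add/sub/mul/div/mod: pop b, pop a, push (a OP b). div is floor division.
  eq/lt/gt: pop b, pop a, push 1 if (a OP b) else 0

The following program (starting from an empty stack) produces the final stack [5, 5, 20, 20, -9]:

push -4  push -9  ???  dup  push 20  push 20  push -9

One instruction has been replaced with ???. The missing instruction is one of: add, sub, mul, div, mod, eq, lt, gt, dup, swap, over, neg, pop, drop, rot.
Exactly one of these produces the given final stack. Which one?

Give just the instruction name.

Answer: sub

Derivation:
Stack before ???: [-4, -9]
Stack after ???:  [5]
The instruction that transforms [-4, -9] -> [5] is: sub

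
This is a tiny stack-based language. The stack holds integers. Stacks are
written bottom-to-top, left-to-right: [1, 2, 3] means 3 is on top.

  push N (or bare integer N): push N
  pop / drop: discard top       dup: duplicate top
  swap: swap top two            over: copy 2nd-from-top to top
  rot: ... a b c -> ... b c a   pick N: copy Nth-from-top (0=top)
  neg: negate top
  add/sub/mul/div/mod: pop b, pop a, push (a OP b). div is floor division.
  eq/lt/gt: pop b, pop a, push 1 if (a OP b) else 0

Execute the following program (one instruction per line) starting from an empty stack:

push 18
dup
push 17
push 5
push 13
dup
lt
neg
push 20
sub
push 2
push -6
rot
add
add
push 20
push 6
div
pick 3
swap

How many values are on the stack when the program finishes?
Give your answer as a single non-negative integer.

After 'push 18': stack = [18] (depth 1)
After 'dup': stack = [18, 18] (depth 2)
After 'push 17': stack = [18, 18, 17] (depth 3)
After 'push 5': stack = [18, 18, 17, 5] (depth 4)
After 'push 13': stack = [18, 18, 17, 5, 13] (depth 5)
After 'dup': stack = [18, 18, 17, 5, 13, 13] (depth 6)
After 'lt': stack = [18, 18, 17, 5, 0] (depth 5)
After 'neg': stack = [18, 18, 17, 5, 0] (depth 5)
After 'push 20': stack = [18, 18, 17, 5, 0, 20] (depth 6)
After 'sub': stack = [18, 18, 17, 5, -20] (depth 5)
After 'push 2': stack = [18, 18, 17, 5, -20, 2] (depth 6)
After 'push -6': stack = [18, 18, 17, 5, -20, 2, -6] (depth 7)
After 'rot': stack = [18, 18, 17, 5, 2, -6, -20] (depth 7)
After 'add': stack = [18, 18, 17, 5, 2, -26] (depth 6)
After 'add': stack = [18, 18, 17, 5, -24] (depth 5)
After 'push 20': stack = [18, 18, 17, 5, -24, 20] (depth 6)
After 'push 6': stack = [18, 18, 17, 5, -24, 20, 6] (depth 7)
After 'div': stack = [18, 18, 17, 5, -24, 3] (depth 6)
After 'pick 3': stack = [18, 18, 17, 5, -24, 3, 17] (depth 7)
After 'swap': stack = [18, 18, 17, 5, -24, 17, 3] (depth 7)

Answer: 7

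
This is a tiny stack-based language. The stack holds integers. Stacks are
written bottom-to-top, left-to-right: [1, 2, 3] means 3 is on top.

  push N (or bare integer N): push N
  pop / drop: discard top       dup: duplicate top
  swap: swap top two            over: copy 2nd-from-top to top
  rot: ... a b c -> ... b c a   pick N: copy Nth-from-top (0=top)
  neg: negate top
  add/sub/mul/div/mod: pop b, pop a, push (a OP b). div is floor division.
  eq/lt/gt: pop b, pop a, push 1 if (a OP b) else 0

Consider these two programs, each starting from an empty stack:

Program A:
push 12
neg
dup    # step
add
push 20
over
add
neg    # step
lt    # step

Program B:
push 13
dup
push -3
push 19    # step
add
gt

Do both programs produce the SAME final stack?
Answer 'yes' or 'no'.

Program A trace:
  After 'push 12': [12]
  After 'neg': [-12]
  After 'dup': [-12, -12]
  After 'add': [-24]
  After 'push 20': [-24, 20]
  After 'over': [-24, 20, -24]
  After 'add': [-24, -4]
  After 'neg': [-24, 4]
  After 'lt': [1]
Program A final stack: [1]

Program B trace:
  After 'push 13': [13]
  After 'dup': [13, 13]
  After 'push -3': [13, 13, -3]
  After 'push 19': [13, 13, -3, 19]
  After 'add': [13, 13, 16]
  After 'gt': [13, 0]
Program B final stack: [13, 0]
Same: no

Answer: no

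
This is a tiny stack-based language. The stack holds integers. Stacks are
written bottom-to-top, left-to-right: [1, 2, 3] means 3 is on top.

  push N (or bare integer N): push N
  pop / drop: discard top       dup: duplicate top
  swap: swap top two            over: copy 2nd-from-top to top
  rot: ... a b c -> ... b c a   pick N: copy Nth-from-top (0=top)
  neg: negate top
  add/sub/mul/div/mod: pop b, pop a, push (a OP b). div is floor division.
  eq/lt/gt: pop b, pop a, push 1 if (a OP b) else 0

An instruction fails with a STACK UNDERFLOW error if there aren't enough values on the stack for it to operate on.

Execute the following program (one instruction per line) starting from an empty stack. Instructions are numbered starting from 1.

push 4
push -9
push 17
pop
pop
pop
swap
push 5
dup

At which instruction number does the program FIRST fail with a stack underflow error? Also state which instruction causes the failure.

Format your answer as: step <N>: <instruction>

Answer: step 7: swap

Derivation:
Step 1 ('push 4'): stack = [4], depth = 1
Step 2 ('push -9'): stack = [4, -9], depth = 2
Step 3 ('push 17'): stack = [4, -9, 17], depth = 3
Step 4 ('pop'): stack = [4, -9], depth = 2
Step 5 ('pop'): stack = [4], depth = 1
Step 6 ('pop'): stack = [], depth = 0
Step 7 ('swap'): needs 2 value(s) but depth is 0 — STACK UNDERFLOW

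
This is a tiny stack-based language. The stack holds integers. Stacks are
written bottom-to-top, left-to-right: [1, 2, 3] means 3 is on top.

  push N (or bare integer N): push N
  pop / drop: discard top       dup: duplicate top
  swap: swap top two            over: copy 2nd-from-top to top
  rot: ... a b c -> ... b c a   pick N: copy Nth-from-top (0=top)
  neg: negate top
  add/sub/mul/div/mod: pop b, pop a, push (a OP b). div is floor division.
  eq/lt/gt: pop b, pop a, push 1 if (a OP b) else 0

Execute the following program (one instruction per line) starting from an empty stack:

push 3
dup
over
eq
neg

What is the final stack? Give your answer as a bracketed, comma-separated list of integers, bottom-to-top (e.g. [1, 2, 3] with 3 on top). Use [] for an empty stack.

After 'push 3': [3]
After 'dup': [3, 3]
After 'over': [3, 3, 3]
After 'eq': [3, 1]
After 'neg': [3, -1]

Answer: [3, -1]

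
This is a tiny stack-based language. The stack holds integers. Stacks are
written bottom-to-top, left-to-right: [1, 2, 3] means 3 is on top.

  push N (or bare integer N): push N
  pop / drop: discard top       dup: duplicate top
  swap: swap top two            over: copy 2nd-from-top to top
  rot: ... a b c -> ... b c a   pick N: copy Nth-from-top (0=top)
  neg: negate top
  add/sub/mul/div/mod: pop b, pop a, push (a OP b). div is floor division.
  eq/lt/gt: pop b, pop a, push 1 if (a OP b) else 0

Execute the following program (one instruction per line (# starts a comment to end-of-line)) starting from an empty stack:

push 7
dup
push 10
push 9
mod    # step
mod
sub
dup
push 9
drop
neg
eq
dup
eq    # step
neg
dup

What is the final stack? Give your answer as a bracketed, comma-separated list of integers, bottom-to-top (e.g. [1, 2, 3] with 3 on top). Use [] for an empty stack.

After 'push 7': [7]
After 'dup': [7, 7]
After 'push 10': [7, 7, 10]
After 'push 9': [7, 7, 10, 9]
After 'mod': [7, 7, 1]
After 'mod': [7, 0]
After 'sub': [7]
After 'dup': [7, 7]
After 'push 9': [7, 7, 9]
After 'drop': [7, 7]
After 'neg': [7, -7]
After 'eq': [0]
After 'dup': [0, 0]
After 'eq': [1]
After 'neg': [-1]
After 'dup': [-1, -1]

Answer: [-1, -1]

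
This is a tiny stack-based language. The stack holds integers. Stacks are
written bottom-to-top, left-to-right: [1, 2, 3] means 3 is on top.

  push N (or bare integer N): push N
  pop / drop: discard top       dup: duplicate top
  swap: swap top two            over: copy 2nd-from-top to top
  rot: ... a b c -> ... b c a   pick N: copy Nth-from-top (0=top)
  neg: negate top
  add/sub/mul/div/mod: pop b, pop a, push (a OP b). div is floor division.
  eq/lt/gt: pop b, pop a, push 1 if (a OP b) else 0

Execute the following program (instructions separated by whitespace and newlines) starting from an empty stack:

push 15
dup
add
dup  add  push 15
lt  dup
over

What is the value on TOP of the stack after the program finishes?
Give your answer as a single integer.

After 'push 15': [15]
After 'dup': [15, 15]
After 'add': [30]
After 'dup': [30, 30]
After 'add': [60]
After 'push 15': [60, 15]
After 'lt': [0]
After 'dup': [0, 0]
After 'over': [0, 0, 0]

Answer: 0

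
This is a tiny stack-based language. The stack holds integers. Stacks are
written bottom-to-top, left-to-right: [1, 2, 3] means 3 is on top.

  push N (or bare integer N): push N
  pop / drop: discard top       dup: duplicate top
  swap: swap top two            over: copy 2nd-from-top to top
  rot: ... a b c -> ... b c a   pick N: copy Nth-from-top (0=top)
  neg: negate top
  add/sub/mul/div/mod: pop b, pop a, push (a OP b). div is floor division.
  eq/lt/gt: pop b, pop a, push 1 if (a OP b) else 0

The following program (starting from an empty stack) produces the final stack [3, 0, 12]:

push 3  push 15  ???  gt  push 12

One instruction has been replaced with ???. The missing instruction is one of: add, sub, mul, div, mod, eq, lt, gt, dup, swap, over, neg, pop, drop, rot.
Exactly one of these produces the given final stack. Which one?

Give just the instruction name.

Answer: dup

Derivation:
Stack before ???: [3, 15]
Stack after ???:  [3, 15, 15]
The instruction that transforms [3, 15] -> [3, 15, 15] is: dup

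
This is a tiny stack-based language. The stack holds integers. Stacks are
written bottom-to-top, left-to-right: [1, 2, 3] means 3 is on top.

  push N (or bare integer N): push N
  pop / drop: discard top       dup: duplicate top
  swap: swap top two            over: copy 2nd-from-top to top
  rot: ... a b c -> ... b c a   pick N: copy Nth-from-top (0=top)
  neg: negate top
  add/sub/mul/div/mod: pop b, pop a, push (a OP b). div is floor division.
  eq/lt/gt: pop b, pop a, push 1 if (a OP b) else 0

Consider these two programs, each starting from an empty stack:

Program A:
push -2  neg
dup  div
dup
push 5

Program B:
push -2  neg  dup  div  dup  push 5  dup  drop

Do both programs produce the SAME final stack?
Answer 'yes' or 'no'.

Program A trace:
  After 'push -2': [-2]
  After 'neg': [2]
  After 'dup': [2, 2]
  After 'div': [1]
  After 'dup': [1, 1]
  After 'push 5': [1, 1, 5]
Program A final stack: [1, 1, 5]

Program B trace:
  After 'push -2': [-2]
  After 'neg': [2]
  After 'dup': [2, 2]
  After 'div': [1]
  After 'dup': [1, 1]
  After 'push 5': [1, 1, 5]
  After 'dup': [1, 1, 5, 5]
  After 'drop': [1, 1, 5]
Program B final stack: [1, 1, 5]
Same: yes

Answer: yes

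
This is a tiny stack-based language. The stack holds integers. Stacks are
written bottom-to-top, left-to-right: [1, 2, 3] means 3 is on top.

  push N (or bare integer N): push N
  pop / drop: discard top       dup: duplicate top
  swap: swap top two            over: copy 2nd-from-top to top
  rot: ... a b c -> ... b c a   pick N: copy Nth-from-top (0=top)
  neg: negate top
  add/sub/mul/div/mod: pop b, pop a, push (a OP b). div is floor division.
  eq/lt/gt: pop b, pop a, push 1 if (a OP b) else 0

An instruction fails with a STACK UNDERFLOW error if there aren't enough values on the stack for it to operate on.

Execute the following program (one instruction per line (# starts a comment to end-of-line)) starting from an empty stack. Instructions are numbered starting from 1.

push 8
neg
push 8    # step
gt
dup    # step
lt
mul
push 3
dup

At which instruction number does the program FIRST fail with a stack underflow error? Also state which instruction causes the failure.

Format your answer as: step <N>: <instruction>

Answer: step 7: mul

Derivation:
Step 1 ('push 8'): stack = [8], depth = 1
Step 2 ('neg'): stack = [-8], depth = 1
Step 3 ('push 8'): stack = [-8, 8], depth = 2
Step 4 ('gt'): stack = [0], depth = 1
Step 5 ('dup'): stack = [0, 0], depth = 2
Step 6 ('lt'): stack = [0], depth = 1
Step 7 ('mul'): needs 2 value(s) but depth is 1 — STACK UNDERFLOW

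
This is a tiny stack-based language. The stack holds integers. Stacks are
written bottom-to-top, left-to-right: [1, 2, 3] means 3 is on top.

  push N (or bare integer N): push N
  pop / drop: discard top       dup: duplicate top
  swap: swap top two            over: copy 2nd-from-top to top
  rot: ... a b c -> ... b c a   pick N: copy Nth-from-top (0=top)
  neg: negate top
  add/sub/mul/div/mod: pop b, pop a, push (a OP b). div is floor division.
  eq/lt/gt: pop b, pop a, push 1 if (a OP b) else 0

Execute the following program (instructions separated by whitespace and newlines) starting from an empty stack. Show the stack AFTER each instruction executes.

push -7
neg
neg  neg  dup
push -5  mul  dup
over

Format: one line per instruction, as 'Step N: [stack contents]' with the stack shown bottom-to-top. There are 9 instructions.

Step 1: [-7]
Step 2: [7]
Step 3: [-7]
Step 4: [7]
Step 5: [7, 7]
Step 6: [7, 7, -5]
Step 7: [7, -35]
Step 8: [7, -35, -35]
Step 9: [7, -35, -35, -35]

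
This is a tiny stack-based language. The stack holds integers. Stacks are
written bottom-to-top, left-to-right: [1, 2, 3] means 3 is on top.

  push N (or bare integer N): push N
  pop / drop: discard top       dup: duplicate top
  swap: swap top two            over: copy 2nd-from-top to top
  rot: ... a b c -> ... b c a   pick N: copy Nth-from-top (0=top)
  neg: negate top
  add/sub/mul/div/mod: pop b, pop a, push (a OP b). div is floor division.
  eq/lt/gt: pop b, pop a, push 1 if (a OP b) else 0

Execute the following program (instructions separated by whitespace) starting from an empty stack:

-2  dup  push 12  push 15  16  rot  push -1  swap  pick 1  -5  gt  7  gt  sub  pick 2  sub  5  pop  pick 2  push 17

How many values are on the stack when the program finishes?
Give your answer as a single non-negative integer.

After 'push -2': stack = [-2] (depth 1)
After 'dup': stack = [-2, -2] (depth 2)
After 'push 12': stack = [-2, -2, 12] (depth 3)
After 'push 15': stack = [-2, -2, 12, 15] (depth 4)
After 'push 16': stack = [-2, -2, 12, 15, 16] (depth 5)
After 'rot': stack = [-2, -2, 15, 16, 12] (depth 5)
After 'push -1': stack = [-2, -2, 15, 16, 12, -1] (depth 6)
After 'swap': stack = [-2, -2, 15, 16, -1, 12] (depth 6)
After 'pick 1': stack = [-2, -2, 15, 16, -1, 12, -1] (depth 7)
After 'push -5': stack = [-2, -2, 15, 16, -1, 12, -1, -5] (depth 8)
After 'gt': stack = [-2, -2, 15, 16, -1, 12, 1] (depth 7)
After 'push 7': stack = [-2, -2, 15, 16, -1, 12, 1, 7] (depth 8)
After 'gt': stack = [-2, -2, 15, 16, -1, 12, 0] (depth 7)
After 'sub': stack = [-2, -2, 15, 16, -1, 12] (depth 6)
After 'pick 2': stack = [-2, -2, 15, 16, -1, 12, 16] (depth 7)
After 'sub': stack = [-2, -2, 15, 16, -1, -4] (depth 6)
After 'push 5': stack = [-2, -2, 15, 16, -1, -4, 5] (depth 7)
After 'pop': stack = [-2, -2, 15, 16, -1, -4] (depth 6)
After 'pick 2': stack = [-2, -2, 15, 16, -1, -4, 16] (depth 7)
After 'push 17': stack = [-2, -2, 15, 16, -1, -4, 16, 17] (depth 8)

Answer: 8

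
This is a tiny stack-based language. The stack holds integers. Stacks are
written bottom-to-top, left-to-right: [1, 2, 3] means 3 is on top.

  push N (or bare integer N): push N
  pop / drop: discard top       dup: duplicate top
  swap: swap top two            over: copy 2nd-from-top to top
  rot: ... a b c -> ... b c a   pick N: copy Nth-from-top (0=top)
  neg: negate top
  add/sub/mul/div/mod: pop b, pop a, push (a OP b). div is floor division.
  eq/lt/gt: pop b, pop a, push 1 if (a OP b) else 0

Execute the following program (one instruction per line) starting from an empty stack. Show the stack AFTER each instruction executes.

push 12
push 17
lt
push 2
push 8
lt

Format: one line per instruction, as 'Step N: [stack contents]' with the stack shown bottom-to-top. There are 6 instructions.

Step 1: [12]
Step 2: [12, 17]
Step 3: [1]
Step 4: [1, 2]
Step 5: [1, 2, 8]
Step 6: [1, 1]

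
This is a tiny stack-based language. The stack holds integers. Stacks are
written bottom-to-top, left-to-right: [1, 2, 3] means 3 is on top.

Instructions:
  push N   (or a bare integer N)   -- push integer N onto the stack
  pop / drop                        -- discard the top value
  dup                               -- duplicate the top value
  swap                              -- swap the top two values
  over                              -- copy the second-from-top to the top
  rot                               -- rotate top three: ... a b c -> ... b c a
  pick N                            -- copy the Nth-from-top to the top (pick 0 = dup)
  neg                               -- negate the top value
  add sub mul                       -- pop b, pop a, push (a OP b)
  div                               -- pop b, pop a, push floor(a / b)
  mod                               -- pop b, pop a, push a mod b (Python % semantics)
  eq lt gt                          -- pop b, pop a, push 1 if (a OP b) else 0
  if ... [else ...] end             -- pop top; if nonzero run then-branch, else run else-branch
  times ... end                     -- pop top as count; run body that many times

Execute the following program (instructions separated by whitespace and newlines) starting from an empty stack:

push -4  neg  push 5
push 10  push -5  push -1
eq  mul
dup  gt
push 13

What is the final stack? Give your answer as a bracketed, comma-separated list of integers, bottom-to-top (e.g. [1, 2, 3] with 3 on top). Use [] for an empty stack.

After 'push -4': [-4]
After 'neg': [4]
After 'push 5': [4, 5]
After 'push 10': [4, 5, 10]
After 'push -5': [4, 5, 10, -5]
After 'push -1': [4, 5, 10, -5, -1]
After 'eq': [4, 5, 10, 0]
After 'mul': [4, 5, 0]
After 'dup': [4, 5, 0, 0]
After 'gt': [4, 5, 0]
After 'push 13': [4, 5, 0, 13]

Answer: [4, 5, 0, 13]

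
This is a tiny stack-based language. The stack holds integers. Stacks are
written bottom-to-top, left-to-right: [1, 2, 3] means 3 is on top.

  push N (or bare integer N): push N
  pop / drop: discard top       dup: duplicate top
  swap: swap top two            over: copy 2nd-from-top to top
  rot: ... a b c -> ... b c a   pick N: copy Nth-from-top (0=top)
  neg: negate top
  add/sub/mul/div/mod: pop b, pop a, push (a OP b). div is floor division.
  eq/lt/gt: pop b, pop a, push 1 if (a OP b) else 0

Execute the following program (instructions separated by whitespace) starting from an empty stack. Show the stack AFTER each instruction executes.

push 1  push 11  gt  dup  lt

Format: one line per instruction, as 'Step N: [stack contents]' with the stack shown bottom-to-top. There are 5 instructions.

Step 1: [1]
Step 2: [1, 11]
Step 3: [0]
Step 4: [0, 0]
Step 5: [0]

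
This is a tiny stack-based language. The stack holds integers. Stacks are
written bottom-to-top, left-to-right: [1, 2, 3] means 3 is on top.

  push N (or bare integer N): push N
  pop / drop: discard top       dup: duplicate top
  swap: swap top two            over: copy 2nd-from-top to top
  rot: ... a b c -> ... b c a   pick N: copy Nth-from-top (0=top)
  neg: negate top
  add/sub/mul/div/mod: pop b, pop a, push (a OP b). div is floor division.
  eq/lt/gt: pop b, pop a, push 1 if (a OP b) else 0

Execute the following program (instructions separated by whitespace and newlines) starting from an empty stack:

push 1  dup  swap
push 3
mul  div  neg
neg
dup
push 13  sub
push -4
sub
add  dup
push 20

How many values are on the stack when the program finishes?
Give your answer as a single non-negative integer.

After 'push 1': stack = [1] (depth 1)
After 'dup': stack = [1, 1] (depth 2)
After 'swap': stack = [1, 1] (depth 2)
After 'push 3': stack = [1, 1, 3] (depth 3)
After 'mul': stack = [1, 3] (depth 2)
After 'div': stack = [0] (depth 1)
After 'neg': stack = [0] (depth 1)
After 'neg': stack = [0] (depth 1)
After 'dup': stack = [0, 0] (depth 2)
After 'push 13': stack = [0, 0, 13] (depth 3)
After 'sub': stack = [0, -13] (depth 2)
After 'push -4': stack = [0, -13, -4] (depth 3)
After 'sub': stack = [0, -9] (depth 2)
After 'add': stack = [-9] (depth 1)
After 'dup': stack = [-9, -9] (depth 2)
After 'push 20': stack = [-9, -9, 20] (depth 3)

Answer: 3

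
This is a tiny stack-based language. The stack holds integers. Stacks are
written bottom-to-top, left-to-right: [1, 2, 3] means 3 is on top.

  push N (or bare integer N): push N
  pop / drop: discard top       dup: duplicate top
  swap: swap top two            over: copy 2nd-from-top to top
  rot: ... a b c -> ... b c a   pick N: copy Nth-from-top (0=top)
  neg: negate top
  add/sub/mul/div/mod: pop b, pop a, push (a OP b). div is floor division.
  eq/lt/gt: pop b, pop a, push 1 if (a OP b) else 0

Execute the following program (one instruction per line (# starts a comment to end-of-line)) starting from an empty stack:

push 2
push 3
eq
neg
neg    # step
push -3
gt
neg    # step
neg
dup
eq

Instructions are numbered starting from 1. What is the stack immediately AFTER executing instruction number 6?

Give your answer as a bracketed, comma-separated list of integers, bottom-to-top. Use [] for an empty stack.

Step 1 ('push 2'): [2]
Step 2 ('push 3'): [2, 3]
Step 3 ('eq'): [0]
Step 4 ('neg'): [0]
Step 5 ('neg'): [0]
Step 6 ('push -3'): [0, -3]

Answer: [0, -3]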